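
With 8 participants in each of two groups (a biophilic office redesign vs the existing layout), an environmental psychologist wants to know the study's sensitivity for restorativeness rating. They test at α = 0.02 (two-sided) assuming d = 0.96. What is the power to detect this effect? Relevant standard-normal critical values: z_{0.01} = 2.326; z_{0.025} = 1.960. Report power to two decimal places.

power ≈ 0.34

For two equal groups, power = Φ(d·√(n/2) − z_{α/2}).
d·√(n/2) = 0.96 × √(8/2) = 0.96 × 2.000 = 1.920.
z_β = 1.920 − 2.326 = -0.406.
Power = Φ(-0.406) = 0.342.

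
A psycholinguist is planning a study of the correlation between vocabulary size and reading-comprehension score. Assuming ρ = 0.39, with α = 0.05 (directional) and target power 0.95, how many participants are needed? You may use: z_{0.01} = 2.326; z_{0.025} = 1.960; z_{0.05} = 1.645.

Fisher's z: C = ½·ln((1+r)/(1−r)) = ½·ln(2.2787) = 0.4118.
n = ((z_{α} + z_β)/C)² + 3.
(1.645 + 1.645) / 0.4118 = 3.290 / 0.4118 = 7.989.
n = 7.989² + 3 = 63.83 + 3 = 66.8.
Round up.

n = 67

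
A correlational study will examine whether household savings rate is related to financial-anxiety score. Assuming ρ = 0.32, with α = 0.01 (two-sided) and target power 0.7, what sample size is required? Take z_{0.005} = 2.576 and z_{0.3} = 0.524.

n = 91

Fisher's z: C = ½·ln((1+r)/(1−r)) = ½·ln(1.9412) = 0.3316.
n = ((z_{α/2} + z_β)/C)² + 3.
(2.576 + 0.524) / 0.3316 = 3.100 / 0.3316 = 9.349.
n = 9.349² + 3 = 87.40 + 3 = 90.4.
Round up.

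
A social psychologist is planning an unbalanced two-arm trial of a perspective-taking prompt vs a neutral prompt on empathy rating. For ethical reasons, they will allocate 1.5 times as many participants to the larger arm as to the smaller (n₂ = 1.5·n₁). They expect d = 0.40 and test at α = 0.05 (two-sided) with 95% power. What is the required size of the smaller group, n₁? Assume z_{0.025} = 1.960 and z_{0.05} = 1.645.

With allocation ratio k = n₂/n₁ = 1.5, Var(x̄₁−x̄₂) = σ²(1/n₁ + 1/(k·n₁)) = σ²·(k+1)/(k·n₁).
So n₁ = (1 + 1/k)·((z_{α/2} + z_β)/d)² = 1.667 × (3.605/0.40)².
n₁ = 1.667 × 81.23 = 135.4.
Round up: n₁ = 136, giving n₂ = 1.5 × 136 = 204.

n₁ = 136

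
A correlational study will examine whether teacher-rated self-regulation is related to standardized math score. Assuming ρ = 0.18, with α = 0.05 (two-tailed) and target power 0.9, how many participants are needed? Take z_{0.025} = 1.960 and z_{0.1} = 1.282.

Fisher's z: C = ½·ln((1+r)/(1−r)) = ½·ln(1.4390) = 0.1820.
n = ((z_{α/2} + z_β)/C)² + 3.
(1.960 + 1.282) / 0.1820 = 3.242 / 0.1820 = 17.813.
n = 17.813² + 3 = 317.31 + 3 = 320.3.
Round up.

n = 321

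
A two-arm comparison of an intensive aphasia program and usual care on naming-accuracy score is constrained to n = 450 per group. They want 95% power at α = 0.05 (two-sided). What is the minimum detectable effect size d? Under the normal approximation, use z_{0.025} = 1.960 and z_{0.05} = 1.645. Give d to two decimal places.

d_min ≈ 0.24

For two independent groups of n = 450 each: d_min = (z_{α/2} + z_β)·√(2/n).
z-sum = 1.960 + 1.645 = 3.605.
d_min = 3.605 × √(2/450) = 3.605 × 0.0667 = 0.240.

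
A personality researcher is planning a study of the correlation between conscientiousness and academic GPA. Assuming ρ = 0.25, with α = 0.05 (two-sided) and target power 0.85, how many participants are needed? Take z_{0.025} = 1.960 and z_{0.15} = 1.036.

Fisher's z: C = ½·ln((1+r)/(1−r)) = ½·ln(1.6667) = 0.2554.
n = ((z_{α/2} + z_β)/C)² + 3.
(1.960 + 1.036) / 0.2554 = 2.996 / 0.2554 = 11.731.
n = 11.731² + 3 = 137.61 + 3 = 140.6.
Round up.

n = 141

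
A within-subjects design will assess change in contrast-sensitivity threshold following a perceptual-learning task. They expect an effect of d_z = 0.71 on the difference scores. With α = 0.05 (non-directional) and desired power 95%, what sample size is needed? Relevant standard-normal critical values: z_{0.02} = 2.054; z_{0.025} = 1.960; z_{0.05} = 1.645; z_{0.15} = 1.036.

n = 26 pairs

For a paired (one-sample on differences) test: n = ((z_{α/2} + z_β) / d)².
z_{α/2} + z_β = 1.960 + 1.645 = 3.605.
n = (3.605 / 0.71)² = 5.077² = 25.78.
Round up.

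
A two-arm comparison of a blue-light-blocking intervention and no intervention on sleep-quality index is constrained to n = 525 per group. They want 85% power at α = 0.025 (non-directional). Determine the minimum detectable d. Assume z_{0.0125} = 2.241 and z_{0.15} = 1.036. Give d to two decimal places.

d_min ≈ 0.20

For two independent groups of n = 525 each: d_min = (z_{α/2} + z_β)·√(2/n).
z-sum = 2.241 + 1.036 = 3.277.
d_min = 3.277 × √(2/525) = 3.277 × 0.0617 = 0.202.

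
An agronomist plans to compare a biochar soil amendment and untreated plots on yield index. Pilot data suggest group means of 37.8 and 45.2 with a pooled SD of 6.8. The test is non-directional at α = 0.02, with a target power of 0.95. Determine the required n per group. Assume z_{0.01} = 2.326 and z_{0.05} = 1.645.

Cohen's d = |M₁ − M₂| / SD_pooled = |37.8 − 45.2| / 6.8 = 7.4 / 6.8 = 1.088.
For two independent groups with equal n: n = 2·((z_{α/2} + z_β) / d)².
z_{α/2} + z_β = 2.326 + 1.645 = 3.971.
n = 2 × (3.971 / 1.088)² = 2 × 3.650² = 2 × 13.32 = 26.6.
Round up to the next whole participant.

n = 27 per group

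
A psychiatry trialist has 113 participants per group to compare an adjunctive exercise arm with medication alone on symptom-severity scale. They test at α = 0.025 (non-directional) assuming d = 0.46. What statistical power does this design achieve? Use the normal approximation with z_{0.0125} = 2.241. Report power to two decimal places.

For two equal groups, power = Φ(d·√(n/2) − z_{α/2}).
d·√(n/2) = 0.46 × √(113/2) = 0.46 × 7.517 = 3.458.
z_β = 3.458 − 2.241 = 1.217.
Power = Φ(1.217) = 0.888.

power ≈ 0.89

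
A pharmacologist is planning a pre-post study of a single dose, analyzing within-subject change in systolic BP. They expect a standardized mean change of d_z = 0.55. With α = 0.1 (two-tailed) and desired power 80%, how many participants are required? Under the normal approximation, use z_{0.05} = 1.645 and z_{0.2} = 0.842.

For a paired (one-sample on differences) test: n = ((z_{α/2} + z_β) / d)².
z_{α/2} + z_β = 1.645 + 0.842 = 2.487.
n = (2.487 / 0.55)² = 4.522² = 20.45.
Round up.

n = 21 pairs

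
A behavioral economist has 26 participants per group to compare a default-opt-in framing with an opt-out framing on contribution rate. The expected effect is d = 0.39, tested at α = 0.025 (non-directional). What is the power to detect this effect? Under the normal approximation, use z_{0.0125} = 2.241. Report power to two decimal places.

power ≈ 0.20

For two equal groups, power = Φ(d·√(n/2) − z_{α/2}).
d·√(n/2) = 0.39 × √(26/2) = 0.39 × 3.606 = 1.406.
z_β = 1.406 − 2.241 = -0.835.
Power = Φ(-0.835) = 0.202.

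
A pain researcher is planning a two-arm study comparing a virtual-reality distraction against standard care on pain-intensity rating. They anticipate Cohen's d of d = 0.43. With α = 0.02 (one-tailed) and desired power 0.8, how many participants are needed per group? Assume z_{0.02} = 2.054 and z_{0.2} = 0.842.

For two independent groups with equal n: n = 2·((z_{α} + z_β) / d)².
z_{α} + z_β = 2.054 + 0.842 = 2.896.
n = 2 × (2.896 / 0.43)² = 2 × 6.735² = 2 × 45.36 = 90.7.
Round up to the next whole participant.

n = 91 per group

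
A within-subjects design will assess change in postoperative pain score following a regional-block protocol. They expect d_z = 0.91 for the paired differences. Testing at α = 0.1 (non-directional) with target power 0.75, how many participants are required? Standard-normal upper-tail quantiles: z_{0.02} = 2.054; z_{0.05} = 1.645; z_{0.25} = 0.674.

For a paired (one-sample on differences) test: n = ((z_{α/2} + z_β) / d)².
z_{α/2} + z_β = 1.645 + 0.674 = 2.319.
n = (2.319 / 0.91)² = 2.548² = 6.49.
Round up.

n = 7 pairs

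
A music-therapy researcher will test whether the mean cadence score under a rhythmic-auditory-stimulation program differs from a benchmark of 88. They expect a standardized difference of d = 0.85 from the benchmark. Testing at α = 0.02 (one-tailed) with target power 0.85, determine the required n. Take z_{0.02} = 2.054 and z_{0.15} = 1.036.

n = 14

For a one-sample test: n = ((z_{α} + z_β) / d)².
z_{α} + z_β = 2.054 + 1.036 = 3.090.
n = (3.090 / 0.85)² = 3.635² = 13.22.
Round up.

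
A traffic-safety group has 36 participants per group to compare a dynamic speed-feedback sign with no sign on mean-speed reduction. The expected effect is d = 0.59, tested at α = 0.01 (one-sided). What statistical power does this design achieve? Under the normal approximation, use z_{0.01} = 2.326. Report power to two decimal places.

For two equal groups, power = Φ(d·√(n/2) − z_{α}).
d·√(n/2) = 0.59 × √(36/2) = 0.59 × 4.243 = 2.503.
z_β = 2.503 − 2.326 = 0.177.
Power = Φ(0.177) = 0.570.

power ≈ 0.57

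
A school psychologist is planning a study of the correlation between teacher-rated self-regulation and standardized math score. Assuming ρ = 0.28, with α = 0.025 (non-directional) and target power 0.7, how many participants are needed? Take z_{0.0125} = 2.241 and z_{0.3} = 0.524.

Fisher's z: C = ½·ln((1+r)/(1−r)) = ½·ln(1.7778) = 0.2877.
n = ((z_{α/2} + z_β)/C)² + 3.
(2.241 + 0.524) / 0.2877 = 2.765 / 0.2877 = 9.611.
n = 9.611² + 3 = 92.37 + 3 = 95.4.
Round up.

n = 96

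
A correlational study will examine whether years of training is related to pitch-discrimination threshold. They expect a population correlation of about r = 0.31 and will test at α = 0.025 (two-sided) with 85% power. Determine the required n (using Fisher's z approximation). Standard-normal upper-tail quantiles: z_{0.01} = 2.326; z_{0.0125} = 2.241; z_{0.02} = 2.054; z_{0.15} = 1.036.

Fisher's z: C = ½·ln((1+r)/(1−r)) = ½·ln(1.8986) = 0.3205.
n = ((z_{α/2} + z_β)/C)² + 3.
(2.241 + 1.036) / 0.3205 = 3.277 / 0.3205 = 10.225.
n = 10.225² + 3 = 104.54 + 3 = 107.5.
Round up.

n = 108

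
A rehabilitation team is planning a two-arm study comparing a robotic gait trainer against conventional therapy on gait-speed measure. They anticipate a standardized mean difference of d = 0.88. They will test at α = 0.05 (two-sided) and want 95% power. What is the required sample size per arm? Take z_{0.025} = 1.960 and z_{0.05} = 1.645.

For two independent groups with equal n: n = 2·((z_{α/2} + z_β) / d)².
z_{α/2} + z_β = 1.960 + 1.645 = 3.605.
n = 2 × (3.605 / 0.88)² = 2 × 4.097² = 2 × 16.78 = 33.6.
Round up to the next whole participant.

n = 34 per group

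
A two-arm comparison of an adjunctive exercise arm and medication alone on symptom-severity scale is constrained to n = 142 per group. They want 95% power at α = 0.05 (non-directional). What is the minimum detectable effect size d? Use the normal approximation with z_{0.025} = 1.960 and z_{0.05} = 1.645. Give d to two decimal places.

For two independent groups of n = 142 each: d_min = (z_{α/2} + z_β)·√(2/n).
z-sum = 1.960 + 1.645 = 3.605.
d_min = 3.605 × √(2/142) = 3.605 × 0.1187 = 0.428.

d_min ≈ 0.43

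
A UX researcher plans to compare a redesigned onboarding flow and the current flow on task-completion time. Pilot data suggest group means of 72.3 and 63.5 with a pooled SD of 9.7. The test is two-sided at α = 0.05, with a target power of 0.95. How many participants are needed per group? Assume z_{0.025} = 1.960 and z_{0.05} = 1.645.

Cohen's d = |M₁ − M₂| / SD_pooled = |72.3 − 63.5| / 9.7 = 8.8 / 9.7 = 0.907.
For two independent groups with equal n: n = 2·((z_{α/2} + z_β) / d)².
z_{α/2} + z_β = 1.960 + 1.645 = 3.605.
n = 2 × (3.605 / 0.907)² = 2 × 3.975² = 2 × 15.80 = 31.6.
Round up to the next whole participant.

n = 32 per group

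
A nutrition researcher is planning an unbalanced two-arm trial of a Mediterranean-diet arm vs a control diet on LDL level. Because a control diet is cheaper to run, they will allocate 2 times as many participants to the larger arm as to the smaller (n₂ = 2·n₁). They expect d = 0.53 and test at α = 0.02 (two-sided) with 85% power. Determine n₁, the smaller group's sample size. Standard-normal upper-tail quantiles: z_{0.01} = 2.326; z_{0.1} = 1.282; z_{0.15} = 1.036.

With allocation ratio k = n₂/n₁ = 2, Var(x̄₁−x̄₂) = σ²(1/n₁ + 1/(k·n₁)) = σ²·(k+1)/(k·n₁).
So n₁ = (1 + 1/k)·((z_{α/2} + z_β)/d)² = 1.500 × (3.362/0.53)².
n₁ = 1.500 × 40.24 = 60.4.
Round up: n₁ = 61, giving n₂ = 2 × 61 = 122.

n₁ = 61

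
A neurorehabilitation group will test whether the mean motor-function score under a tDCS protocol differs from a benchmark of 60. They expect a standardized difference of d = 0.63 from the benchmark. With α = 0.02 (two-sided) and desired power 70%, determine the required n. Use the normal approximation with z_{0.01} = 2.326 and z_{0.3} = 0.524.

n = 21

For a one-sample test: n = ((z_{α/2} + z_β) / d)².
z_{α/2} + z_β = 2.326 + 0.524 = 2.850.
n = (2.850 / 0.63)² = 4.524² = 20.46.
Round up.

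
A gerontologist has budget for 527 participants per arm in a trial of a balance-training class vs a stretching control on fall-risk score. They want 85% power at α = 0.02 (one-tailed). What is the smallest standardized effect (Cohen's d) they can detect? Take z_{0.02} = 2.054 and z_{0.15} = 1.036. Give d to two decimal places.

d_min ≈ 0.19

For two independent groups of n = 527 each: d_min = (z_{α} + z_β)·√(2/n).
z-sum = 2.054 + 1.036 = 3.090.
d_min = 3.090 × √(2/527) = 3.090 × 0.0616 = 0.190.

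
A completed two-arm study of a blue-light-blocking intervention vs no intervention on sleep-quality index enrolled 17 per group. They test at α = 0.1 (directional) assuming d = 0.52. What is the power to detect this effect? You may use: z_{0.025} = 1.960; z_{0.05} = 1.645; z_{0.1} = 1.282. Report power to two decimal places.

power ≈ 0.59

For two equal groups, power = Φ(d·√(n/2) − z_{α}).
d·√(n/2) = 0.52 × √(17/2) = 0.52 × 2.915 = 1.516.
z_β = 1.516 − 1.282 = 0.234.
Power = Φ(0.234) = 0.593.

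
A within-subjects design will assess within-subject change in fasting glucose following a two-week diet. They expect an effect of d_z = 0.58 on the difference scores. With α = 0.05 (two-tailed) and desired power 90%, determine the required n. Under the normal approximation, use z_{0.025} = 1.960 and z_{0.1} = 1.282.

For a paired (one-sample on differences) test: n = ((z_{α/2} + z_β) / d)².
z_{α/2} + z_β = 1.960 + 1.282 = 3.242.
n = (3.242 / 0.58)² = 5.590² = 31.24.
Round up.

n = 32 pairs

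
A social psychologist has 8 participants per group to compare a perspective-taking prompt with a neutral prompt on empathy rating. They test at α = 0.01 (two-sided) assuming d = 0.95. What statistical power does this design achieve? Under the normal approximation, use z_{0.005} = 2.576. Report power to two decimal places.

power ≈ 0.25

For two equal groups, power = Φ(d·√(n/2) − z_{α/2}).
d·√(n/2) = 0.95 × √(8/2) = 0.95 × 2.000 = 1.900.
z_β = 1.900 − 2.576 = -0.676.
Power = Φ(-0.676) = 0.250.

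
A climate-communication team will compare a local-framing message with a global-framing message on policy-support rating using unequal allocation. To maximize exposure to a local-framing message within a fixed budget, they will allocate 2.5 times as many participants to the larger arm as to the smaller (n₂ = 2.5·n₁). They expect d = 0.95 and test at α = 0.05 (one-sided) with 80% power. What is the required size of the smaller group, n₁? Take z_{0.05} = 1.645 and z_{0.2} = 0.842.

With allocation ratio k = n₂/n₁ = 2.5, Var(x̄₁−x̄₂) = σ²(1/n₁ + 1/(k·n₁)) = σ²·(k+1)/(k·n₁).
So n₁ = (1 + 1/k)·((z_{α} + z_β)/d)² = 1.400 × (2.487/0.95)².
n₁ = 1.400 × 6.85 = 9.6.
Round up: n₁ = 10, giving n₂ = 2.5 × 10 = 25.

n₁ = 10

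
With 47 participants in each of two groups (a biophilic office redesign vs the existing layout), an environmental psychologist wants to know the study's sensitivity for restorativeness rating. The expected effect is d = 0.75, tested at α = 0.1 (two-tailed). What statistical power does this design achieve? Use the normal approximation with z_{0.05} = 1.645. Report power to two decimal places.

power ≈ 0.98

For two equal groups, power = Φ(d·√(n/2) − z_{α/2}).
d·√(n/2) = 0.75 × √(47/2) = 0.75 × 4.848 = 3.636.
z_β = 3.636 − 1.645 = 1.991.
Power = Φ(1.991) = 0.977.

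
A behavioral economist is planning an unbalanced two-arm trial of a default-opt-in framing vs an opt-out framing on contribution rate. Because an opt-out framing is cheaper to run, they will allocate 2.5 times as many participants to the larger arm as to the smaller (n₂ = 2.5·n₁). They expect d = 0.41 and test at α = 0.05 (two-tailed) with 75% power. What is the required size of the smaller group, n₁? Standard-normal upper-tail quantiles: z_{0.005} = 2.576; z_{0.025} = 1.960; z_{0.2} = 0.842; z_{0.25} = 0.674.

With allocation ratio k = n₂/n₁ = 2.5, Var(x̄₁−x̄₂) = σ²(1/n₁ + 1/(k·n₁)) = σ²·(k+1)/(k·n₁).
So n₁ = (1 + 1/k)·((z_{α/2} + z_β)/d)² = 1.400 × (2.634/0.41)².
n₁ = 1.400 × 41.27 = 57.8.
Round up: n₁ = 58, giving n₂ = 2.5 × 58 = 145.

n₁ = 58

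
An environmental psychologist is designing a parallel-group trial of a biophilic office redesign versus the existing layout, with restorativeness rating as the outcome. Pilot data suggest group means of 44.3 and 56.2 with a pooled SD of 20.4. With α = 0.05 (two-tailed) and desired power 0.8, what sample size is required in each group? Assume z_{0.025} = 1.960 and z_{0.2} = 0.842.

n = 47 per group

Cohen's d = |M₁ − M₂| / SD_pooled = |44.3 − 56.2| / 20.4 = 11.9 / 20.4 = 0.583.
For two independent groups with equal n: n = 2·((z_{α/2} + z_β) / d)².
z_{α/2} + z_β = 1.960 + 0.842 = 2.802.
n = 2 × (2.802 / 0.583)² = 2 × 4.806² = 2 × 23.10 = 46.2.
Round up to the next whole participant.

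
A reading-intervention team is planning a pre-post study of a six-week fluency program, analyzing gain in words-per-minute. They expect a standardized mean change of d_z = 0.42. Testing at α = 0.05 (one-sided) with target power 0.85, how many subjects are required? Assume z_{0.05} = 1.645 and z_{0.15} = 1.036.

For a paired (one-sample on differences) test: n = ((z_{α} + z_β) / d)².
z_{α} + z_β = 1.645 + 1.036 = 2.681.
n = (2.681 / 0.42)² = 6.383² = 40.75.
Round up.

n = 41 pairs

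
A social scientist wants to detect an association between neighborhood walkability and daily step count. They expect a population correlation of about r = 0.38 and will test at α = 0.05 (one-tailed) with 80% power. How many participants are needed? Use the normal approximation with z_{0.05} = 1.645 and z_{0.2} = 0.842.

n = 42

Fisher's z: C = ½·ln((1+r)/(1−r)) = ½·ln(2.2258) = 0.4001.
n = ((z_{α} + z_β)/C)² + 3.
(1.645 + 0.842) / 0.4001 = 2.487 / 0.4001 = 6.216.
n = 6.216² + 3 = 38.64 + 3 = 41.6.
Round up.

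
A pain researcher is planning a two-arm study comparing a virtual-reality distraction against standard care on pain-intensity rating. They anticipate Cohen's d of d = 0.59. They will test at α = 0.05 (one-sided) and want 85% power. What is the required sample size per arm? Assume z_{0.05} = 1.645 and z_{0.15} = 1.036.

For two independent groups with equal n: n = 2·((z_{α} + z_β) / d)².
z_{α} + z_β = 1.645 + 1.036 = 2.681.
n = 2 × (2.681 / 0.59)² = 2 × 4.544² = 2 × 20.65 = 41.3.
Round up to the next whole participant.

n = 42 per group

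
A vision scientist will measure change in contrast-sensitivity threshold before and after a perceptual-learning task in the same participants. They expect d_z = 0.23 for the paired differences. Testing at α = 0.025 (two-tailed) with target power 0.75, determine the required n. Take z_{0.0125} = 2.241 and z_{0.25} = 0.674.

For a paired (one-sample on differences) test: n = ((z_{α/2} + z_β) / d)².
z_{α/2} + z_β = 2.241 + 0.674 = 2.915.
n = (2.915 / 0.23)² = 12.674² = 160.63.
Round up.

n = 161 pairs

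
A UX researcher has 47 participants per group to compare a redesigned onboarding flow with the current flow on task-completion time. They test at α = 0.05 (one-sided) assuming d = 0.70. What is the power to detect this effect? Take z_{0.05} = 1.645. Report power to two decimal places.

power ≈ 0.96

For two equal groups, power = Φ(d·√(n/2) − z_{α}).
d·√(n/2) = 0.70 × √(47/2) = 0.70 × 4.848 = 3.393.
z_β = 3.393 − 1.645 = 1.748.
Power = Φ(1.748) = 0.960.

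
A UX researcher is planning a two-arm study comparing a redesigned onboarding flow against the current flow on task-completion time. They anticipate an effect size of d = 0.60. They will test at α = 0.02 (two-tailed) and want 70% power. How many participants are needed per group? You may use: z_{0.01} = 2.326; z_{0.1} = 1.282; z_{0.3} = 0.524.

n = 46 per group

For two independent groups with equal n: n = 2·((z_{α/2} + z_β) / d)².
z_{α/2} + z_β = 2.326 + 0.524 = 2.850.
n = 2 × (2.850 / 0.60)² = 2 × 4.750² = 2 × 22.56 = 45.1.
Round up to the next whole participant.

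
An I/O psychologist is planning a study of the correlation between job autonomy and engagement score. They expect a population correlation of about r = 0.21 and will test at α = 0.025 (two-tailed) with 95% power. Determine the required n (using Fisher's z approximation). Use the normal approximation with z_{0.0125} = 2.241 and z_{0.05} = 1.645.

Fisher's z: C = ½·ln((1+r)/(1−r)) = ½·ln(1.5316) = 0.2132.
n = ((z_{α/2} + z_β)/C)² + 3.
(2.241 + 1.645) / 0.2132 = 3.886 / 0.2132 = 18.227.
n = 18.227² + 3 = 332.22 + 3 = 335.2.
Round up.

n = 336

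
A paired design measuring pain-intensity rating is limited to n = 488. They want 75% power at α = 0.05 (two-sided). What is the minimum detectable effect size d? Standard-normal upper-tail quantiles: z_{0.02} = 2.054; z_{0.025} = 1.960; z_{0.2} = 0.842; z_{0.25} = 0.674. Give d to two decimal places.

For a single sample (or paired design) of n = 488: d_min = (z_{α/2} + z_β)/√n.
z-sum = 1.960 + 0.674 = 2.634.
d_min = 2.634 / √488 = 2.634 / 22.091 = 0.119.

d_min ≈ 0.12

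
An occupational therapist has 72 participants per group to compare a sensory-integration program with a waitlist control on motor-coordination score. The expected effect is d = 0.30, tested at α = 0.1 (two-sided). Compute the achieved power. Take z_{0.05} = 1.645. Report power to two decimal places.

For two equal groups, power = Φ(d·√(n/2) − z_{α/2}).
d·√(n/2) = 0.30 × √(72/2) = 0.30 × 6.000 = 1.800.
z_β = 1.800 − 1.645 = 0.155.
Power = Φ(0.155) = 0.562.

power ≈ 0.56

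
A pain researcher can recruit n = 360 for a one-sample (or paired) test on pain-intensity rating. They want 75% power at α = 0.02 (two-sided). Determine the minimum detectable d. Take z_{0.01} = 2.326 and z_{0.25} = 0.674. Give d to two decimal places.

For a single sample (or paired design) of n = 360: d_min = (z_{α/2} + z_β)/√n.
z-sum = 2.326 + 0.674 = 3.000.
d_min = 3.000 / √360 = 3.000 / 18.974 = 0.158.

d_min ≈ 0.16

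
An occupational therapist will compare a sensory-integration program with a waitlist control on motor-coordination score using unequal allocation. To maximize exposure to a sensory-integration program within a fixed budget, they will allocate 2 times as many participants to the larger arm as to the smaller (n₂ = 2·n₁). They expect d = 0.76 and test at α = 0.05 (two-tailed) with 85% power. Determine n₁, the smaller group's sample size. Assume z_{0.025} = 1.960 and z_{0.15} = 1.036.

With allocation ratio k = n₂/n₁ = 2, Var(x̄₁−x̄₂) = σ²(1/n₁ + 1/(k·n₁)) = σ²·(k+1)/(k·n₁).
So n₁ = (1 + 1/k)·((z_{α/2} + z_β)/d)² = 1.500 × (2.996/0.76)².
n₁ = 1.500 × 15.54 = 23.3.
Round up: n₁ = 24, giving n₂ = 2 × 24 = 48.

n₁ = 24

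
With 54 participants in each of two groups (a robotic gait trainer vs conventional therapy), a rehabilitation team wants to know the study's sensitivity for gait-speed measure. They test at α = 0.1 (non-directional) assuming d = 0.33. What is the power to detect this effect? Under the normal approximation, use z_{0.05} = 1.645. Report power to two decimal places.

For two equal groups, power = Φ(d·√(n/2) − z_{α/2}).
d·√(n/2) = 0.33 × √(54/2) = 0.33 × 5.196 = 1.715.
z_β = 1.715 − 1.645 = 0.070.
Power = Φ(0.070) = 0.528.

power ≈ 0.53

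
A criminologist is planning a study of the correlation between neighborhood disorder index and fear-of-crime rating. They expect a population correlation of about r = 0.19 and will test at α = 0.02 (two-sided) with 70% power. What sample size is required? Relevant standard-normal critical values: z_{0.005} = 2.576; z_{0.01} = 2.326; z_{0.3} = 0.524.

Fisher's z: C = ½·ln((1+r)/(1−r)) = ½·ln(1.4691) = 0.1923.
n = ((z_{α/2} + z_β)/C)² + 3.
(2.326 + 0.524) / 0.1923 = 2.850 / 0.1923 = 14.821.
n = 14.821² + 3 = 219.65 + 3 = 222.6.
Round up.

n = 223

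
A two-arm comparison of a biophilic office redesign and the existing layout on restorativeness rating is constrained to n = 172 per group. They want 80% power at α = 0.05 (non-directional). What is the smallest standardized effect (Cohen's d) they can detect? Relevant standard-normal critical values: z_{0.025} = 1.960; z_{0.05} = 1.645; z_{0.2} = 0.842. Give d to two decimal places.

d_min ≈ 0.30

For two independent groups of n = 172 each: d_min = (z_{α/2} + z_β)·√(2/n).
z-sum = 1.960 + 0.842 = 2.802.
d_min = 2.802 × √(2/172) = 2.802 × 0.1078 = 0.302.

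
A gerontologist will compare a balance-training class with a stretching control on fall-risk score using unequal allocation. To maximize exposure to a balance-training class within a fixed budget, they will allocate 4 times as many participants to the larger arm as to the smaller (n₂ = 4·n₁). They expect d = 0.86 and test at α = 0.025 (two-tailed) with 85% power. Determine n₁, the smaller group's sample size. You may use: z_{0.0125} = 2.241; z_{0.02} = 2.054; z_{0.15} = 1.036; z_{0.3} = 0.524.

With allocation ratio k = n₂/n₁ = 4, Var(x̄₁−x̄₂) = σ²(1/n₁ + 1/(k·n₁)) = σ²·(k+1)/(k·n₁).
So n₁ = (1 + 1/k)·((z_{α/2} + z_β)/d)² = 1.250 × (3.277/0.86)².
n₁ = 1.250 × 14.52 = 18.1.
Round up: n₁ = 19, giving n₂ = 4 × 19 = 76.

n₁ = 19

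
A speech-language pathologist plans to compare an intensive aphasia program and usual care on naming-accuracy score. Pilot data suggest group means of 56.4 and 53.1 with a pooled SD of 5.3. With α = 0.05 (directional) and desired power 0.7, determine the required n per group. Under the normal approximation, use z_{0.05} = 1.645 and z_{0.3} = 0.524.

Cohen's d = |M₁ − M₂| / SD_pooled = |56.4 − 53.1| / 5.3 = 3.3 / 5.3 = 0.623.
For two independent groups with equal n: n = 2·((z_{α} + z_β) / d)².
z_{α} + z_β = 1.645 + 0.524 = 2.169.
n = 2 × (2.169 / 0.623)² = 2 × 3.482² = 2 × 12.12 = 24.2.
Round up to the next whole participant.

n = 25 per group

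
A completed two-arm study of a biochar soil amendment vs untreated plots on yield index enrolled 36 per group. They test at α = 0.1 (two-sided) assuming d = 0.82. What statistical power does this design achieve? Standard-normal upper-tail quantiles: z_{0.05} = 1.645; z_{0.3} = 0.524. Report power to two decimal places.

power ≈ 0.97

For two equal groups, power = Φ(d·√(n/2) − z_{α/2}).
d·√(n/2) = 0.82 × √(36/2) = 0.82 × 4.243 = 3.479.
z_β = 3.479 − 1.645 = 1.834.
Power = Φ(1.834) = 0.967.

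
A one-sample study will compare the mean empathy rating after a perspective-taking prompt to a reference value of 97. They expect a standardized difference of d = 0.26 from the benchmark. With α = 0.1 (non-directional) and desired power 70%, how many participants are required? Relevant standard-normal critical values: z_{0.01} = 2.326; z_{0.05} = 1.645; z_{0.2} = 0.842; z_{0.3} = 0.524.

n = 70

For a one-sample test: n = ((z_{α/2} + z_β) / d)².
z_{α/2} + z_β = 1.645 + 0.524 = 2.169.
n = (2.169 / 0.26)² = 8.342² = 69.59.
Round up.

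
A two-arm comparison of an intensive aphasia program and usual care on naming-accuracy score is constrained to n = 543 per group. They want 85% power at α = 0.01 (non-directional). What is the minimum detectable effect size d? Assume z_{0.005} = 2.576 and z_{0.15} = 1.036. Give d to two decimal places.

For two independent groups of n = 543 each: d_min = (z_{α/2} + z_β)·√(2/n).
z-sum = 2.576 + 1.036 = 3.612.
d_min = 3.612 × √(2/543) = 3.612 × 0.0607 = 0.219.

d_min ≈ 0.22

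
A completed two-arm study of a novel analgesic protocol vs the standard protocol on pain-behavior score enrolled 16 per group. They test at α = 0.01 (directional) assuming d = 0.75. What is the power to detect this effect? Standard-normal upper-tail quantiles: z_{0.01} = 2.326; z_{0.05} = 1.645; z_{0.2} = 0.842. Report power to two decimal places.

For two equal groups, power = Φ(d·√(n/2) − z_{α}).
d·√(n/2) = 0.75 × √(16/2) = 0.75 × 2.828 = 2.121.
z_β = 2.121 − 2.326 = -0.205.
Power = Φ(-0.205) = 0.419.

power ≈ 0.42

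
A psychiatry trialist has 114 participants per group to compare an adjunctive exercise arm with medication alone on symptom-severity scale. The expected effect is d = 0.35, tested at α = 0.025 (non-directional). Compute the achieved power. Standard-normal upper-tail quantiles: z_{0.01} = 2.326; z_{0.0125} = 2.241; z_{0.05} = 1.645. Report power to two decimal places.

power ≈ 0.66

For two equal groups, power = Φ(d·√(n/2) − z_{α/2}).
d·√(n/2) = 0.35 × √(114/2) = 0.35 × 7.550 = 2.642.
z_β = 2.642 − 2.241 = 0.401.
Power = Φ(0.401) = 0.656.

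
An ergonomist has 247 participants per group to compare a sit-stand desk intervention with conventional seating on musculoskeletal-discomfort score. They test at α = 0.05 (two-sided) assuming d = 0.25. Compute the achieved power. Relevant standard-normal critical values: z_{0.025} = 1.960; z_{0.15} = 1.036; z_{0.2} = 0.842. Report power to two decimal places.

power ≈ 0.79

For two equal groups, power = Φ(d·√(n/2) − z_{α/2}).
d·√(n/2) = 0.25 × √(247/2) = 0.25 × 11.113 = 2.778.
z_β = 2.778 − 1.960 = 0.818.
Power = Φ(0.818) = 0.793.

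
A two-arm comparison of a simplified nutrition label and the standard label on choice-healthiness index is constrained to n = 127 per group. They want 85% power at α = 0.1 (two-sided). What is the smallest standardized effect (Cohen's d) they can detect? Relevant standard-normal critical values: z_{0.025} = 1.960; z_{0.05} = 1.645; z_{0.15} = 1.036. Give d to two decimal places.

For two independent groups of n = 127 each: d_min = (z_{α/2} + z_β)·√(2/n).
z-sum = 1.645 + 1.036 = 2.681.
d_min = 2.681 × √(2/127) = 2.681 × 0.1255 = 0.336.

d_min ≈ 0.34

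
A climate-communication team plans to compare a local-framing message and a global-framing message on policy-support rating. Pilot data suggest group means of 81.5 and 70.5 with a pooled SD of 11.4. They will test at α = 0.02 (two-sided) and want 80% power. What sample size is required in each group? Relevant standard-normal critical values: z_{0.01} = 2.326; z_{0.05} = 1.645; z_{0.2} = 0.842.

Cohen's d = |M₁ − M₂| / SD_pooled = |81.5 − 70.5| / 11.4 = 11.0 / 11.4 = 0.965.
For two independent groups with equal n: n = 2·((z_{α/2} + z_β) / d)².
z_{α/2} + z_β = 2.326 + 0.842 = 3.168.
n = 2 × (3.168 / 0.965)² = 2 × 3.283² = 2 × 10.78 = 21.6.
Round up to the next whole participant.

n = 22 per group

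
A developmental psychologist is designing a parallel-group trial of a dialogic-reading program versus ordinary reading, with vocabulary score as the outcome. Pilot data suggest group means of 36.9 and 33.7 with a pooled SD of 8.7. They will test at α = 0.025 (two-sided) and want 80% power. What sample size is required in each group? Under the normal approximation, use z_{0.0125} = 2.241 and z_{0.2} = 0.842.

n = 141 per group

Cohen's d = |M₁ − M₂| / SD_pooled = |36.9 − 33.7| / 8.7 = 3.2 / 8.7 = 0.368.
For two independent groups with equal n: n = 2·((z_{α/2} + z_β) / d)².
z_{α/2} + z_β = 2.241 + 0.842 = 3.083.
n = 2 × (3.083 / 0.368)² = 2 × 8.378² = 2 × 70.19 = 140.4.
Round up to the next whole participant.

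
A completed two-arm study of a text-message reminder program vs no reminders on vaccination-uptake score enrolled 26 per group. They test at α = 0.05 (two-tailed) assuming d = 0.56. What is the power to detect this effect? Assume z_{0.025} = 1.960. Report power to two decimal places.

For two equal groups, power = Φ(d·√(n/2) − z_{α/2}).
d·√(n/2) = 0.56 × √(26/2) = 0.56 × 3.606 = 2.019.
z_β = 2.019 − 1.960 = 0.059.
Power = Φ(0.059) = 0.524.

power ≈ 0.52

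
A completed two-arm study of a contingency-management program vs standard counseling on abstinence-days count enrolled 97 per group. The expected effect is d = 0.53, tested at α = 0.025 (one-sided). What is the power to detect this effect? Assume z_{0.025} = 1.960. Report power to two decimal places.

For two equal groups, power = Φ(d·√(n/2) − z_{α}).
d·√(n/2) = 0.53 × √(97/2) = 0.53 × 6.964 = 3.691.
z_β = 3.691 − 1.960 = 1.731.
Power = Φ(1.731) = 0.958.

power ≈ 0.96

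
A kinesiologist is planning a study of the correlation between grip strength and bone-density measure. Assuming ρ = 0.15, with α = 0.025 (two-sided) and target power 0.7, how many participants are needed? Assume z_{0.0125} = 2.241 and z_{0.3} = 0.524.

n = 338

Fisher's z: C = ½·ln((1+r)/(1−r)) = ½·ln(1.3529) = 0.1511.
n = ((z_{α/2} + z_β)/C)² + 3.
(2.241 + 0.524) / 0.1511 = 2.765 / 0.1511 = 18.299.
n = 18.299² + 3 = 334.86 + 3 = 337.9.
Round up.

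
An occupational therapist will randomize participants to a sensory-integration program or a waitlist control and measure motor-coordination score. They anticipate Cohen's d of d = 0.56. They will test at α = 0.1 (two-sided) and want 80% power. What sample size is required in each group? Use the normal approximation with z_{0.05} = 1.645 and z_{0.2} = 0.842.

For two independent groups with equal n: n = 2·((z_{α/2} + z_β) / d)².
z_{α/2} + z_β = 1.645 + 0.842 = 2.487.
n = 2 × (2.487 / 0.56)² = 2 × 4.441² = 2 × 19.72 = 39.4.
Round up to the next whole participant.

n = 40 per group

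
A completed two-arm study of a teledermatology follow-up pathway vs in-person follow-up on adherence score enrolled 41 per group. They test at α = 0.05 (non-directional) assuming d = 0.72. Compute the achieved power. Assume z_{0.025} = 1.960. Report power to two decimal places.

For two equal groups, power = Φ(d·√(n/2) − z_{α/2}).
d·√(n/2) = 0.72 × √(41/2) = 0.72 × 4.528 = 3.260.
z_β = 3.260 − 1.960 = 1.300.
Power = Φ(1.300) = 0.903.

power ≈ 0.90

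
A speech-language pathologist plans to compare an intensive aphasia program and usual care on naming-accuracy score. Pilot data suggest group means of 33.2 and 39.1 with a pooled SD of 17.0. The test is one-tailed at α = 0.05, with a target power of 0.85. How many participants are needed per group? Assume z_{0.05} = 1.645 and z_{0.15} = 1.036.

n = 120 per group

Cohen's d = |M₁ − M₂| / SD_pooled = |33.2 − 39.1| / 17.0 = 5.9 / 17.0 = 0.347.
For two independent groups with equal n: n = 2·((z_{α} + z_β) / d)².
z_{α} + z_β = 1.645 + 1.036 = 2.681.
n = 2 × (2.681 / 0.347)² = 2 × 7.726² = 2 × 59.69 = 119.4.
Round up to the next whole participant.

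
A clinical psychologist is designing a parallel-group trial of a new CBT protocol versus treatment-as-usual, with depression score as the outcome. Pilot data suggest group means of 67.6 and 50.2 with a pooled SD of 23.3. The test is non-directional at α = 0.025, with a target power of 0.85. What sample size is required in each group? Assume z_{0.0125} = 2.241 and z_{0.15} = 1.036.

n = 39 per group

Cohen's d = |M₁ − M₂| / SD_pooled = |67.6 − 50.2| / 23.3 = 17.4 / 23.3 = 0.747.
For two independent groups with equal n: n = 2·((z_{α/2} + z_β) / d)².
z_{α/2} + z_β = 2.241 + 1.036 = 3.277.
n = 2 × (3.277 / 0.747)² = 2 × 4.387² = 2 × 19.24 = 38.5.
Round up to the next whole participant.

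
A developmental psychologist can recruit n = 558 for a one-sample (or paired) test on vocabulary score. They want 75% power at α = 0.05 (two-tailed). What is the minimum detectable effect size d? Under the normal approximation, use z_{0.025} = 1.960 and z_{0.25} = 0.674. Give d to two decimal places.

For a single sample (or paired design) of n = 558: d_min = (z_{α/2} + z_β)/√n.
z-sum = 1.960 + 0.674 = 2.634.
d_min = 2.634 / √558 = 2.634 / 23.622 = 0.112.

d_min ≈ 0.11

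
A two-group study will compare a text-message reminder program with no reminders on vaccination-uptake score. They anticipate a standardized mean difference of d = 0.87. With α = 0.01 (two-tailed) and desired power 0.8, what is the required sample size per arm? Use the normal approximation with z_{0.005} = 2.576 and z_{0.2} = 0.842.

n = 31 per group

For two independent groups with equal n: n = 2·((z_{α/2} + z_β) / d)².
z_{α/2} + z_β = 2.576 + 0.842 = 3.418.
n = 2 × (3.418 / 0.87)² = 2 × 3.929² = 2 × 15.43 = 30.9.
Round up to the next whole participant.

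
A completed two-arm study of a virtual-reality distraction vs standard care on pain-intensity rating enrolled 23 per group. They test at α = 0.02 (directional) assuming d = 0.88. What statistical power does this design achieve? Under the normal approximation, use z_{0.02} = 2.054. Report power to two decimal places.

power ≈ 0.82

For two equal groups, power = Φ(d·√(n/2) − z_{α}).
d·√(n/2) = 0.88 × √(23/2) = 0.88 × 3.391 = 2.984.
z_β = 2.984 − 2.054 = 0.930.
Power = Φ(0.930) = 0.824.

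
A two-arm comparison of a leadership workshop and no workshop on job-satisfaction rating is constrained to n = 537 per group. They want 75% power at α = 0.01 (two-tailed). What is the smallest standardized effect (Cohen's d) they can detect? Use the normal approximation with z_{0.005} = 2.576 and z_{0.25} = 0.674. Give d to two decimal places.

d_min ≈ 0.20

For two independent groups of n = 537 each: d_min = (z_{α/2} + z_β)·√(2/n).
z-sum = 2.576 + 0.674 = 3.250.
d_min = 3.250 × √(2/537) = 3.250 × 0.0610 = 0.198.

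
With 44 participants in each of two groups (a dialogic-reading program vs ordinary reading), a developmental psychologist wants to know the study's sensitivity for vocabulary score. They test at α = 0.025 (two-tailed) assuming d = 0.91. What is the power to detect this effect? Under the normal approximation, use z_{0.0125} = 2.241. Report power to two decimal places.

power ≈ 0.98

For two equal groups, power = Φ(d·√(n/2) − z_{α/2}).
d·√(n/2) = 0.91 × √(44/2) = 0.91 × 4.690 = 4.268.
z_β = 4.268 − 2.241 = 2.027.
Power = Φ(2.027) = 0.979.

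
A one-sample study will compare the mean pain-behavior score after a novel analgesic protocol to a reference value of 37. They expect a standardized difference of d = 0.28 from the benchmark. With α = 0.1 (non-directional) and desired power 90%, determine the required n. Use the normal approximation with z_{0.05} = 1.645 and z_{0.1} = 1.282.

For a one-sample test: n = ((z_{α/2} + z_β) / d)².
z_{α/2} + z_β = 1.645 + 1.282 = 2.927.
n = (2.927 / 0.28)² = 10.454² = 109.28.
Round up.

n = 110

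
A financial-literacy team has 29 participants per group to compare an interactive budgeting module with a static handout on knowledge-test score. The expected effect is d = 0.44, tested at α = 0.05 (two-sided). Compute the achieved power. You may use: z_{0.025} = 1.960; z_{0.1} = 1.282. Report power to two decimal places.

power ≈ 0.39

For two equal groups, power = Φ(d·√(n/2) − z_{α/2}).
d·√(n/2) = 0.44 × √(29/2) = 0.44 × 3.808 = 1.675.
z_β = 1.675 − 1.960 = -0.285.
Power = Φ(-0.285) = 0.388.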